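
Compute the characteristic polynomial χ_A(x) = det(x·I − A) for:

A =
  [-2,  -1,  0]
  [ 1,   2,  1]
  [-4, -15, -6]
x^3 + 6*x^2 + 12*x + 8

Expanding det(x·I − A) (e.g. by cofactor expansion or by noting that A is similar to its Jordan form J, which has the same characteristic polynomial as A) gives
  χ_A(x) = x^3 + 6*x^2 + 12*x + 8
which factors as (x + 2)^3. The eigenvalues (with algebraic multiplicities) are λ = -2 with multiplicity 3.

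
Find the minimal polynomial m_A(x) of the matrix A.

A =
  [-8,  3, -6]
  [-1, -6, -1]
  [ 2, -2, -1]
x^3 + 15*x^2 + 75*x + 125

The characteristic polynomial is χ_A(x) = (x + 5)^3, so the eigenvalues are known. The minimal polynomial is
  m_A(x) = Π_λ (x − λ)^{k_λ}
where k_λ is the size of the *largest* Jordan block for λ (equivalently, the smallest k with (A − λI)^k v = 0 for every generalised eigenvector v of λ).

  λ = -5: largest Jordan block has size 3, contributing (x + 5)^3

So m_A(x) = (x + 5)^3 = x^3 + 15*x^2 + 75*x + 125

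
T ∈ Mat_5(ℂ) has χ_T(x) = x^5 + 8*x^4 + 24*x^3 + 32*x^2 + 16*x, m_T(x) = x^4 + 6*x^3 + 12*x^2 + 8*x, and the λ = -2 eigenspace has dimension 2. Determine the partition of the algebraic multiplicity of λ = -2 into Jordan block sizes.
Block sizes for λ = -2: [3, 1]

Step 1 — from the characteristic polynomial, algebraic multiplicity of λ = -2 is 4. From dim ker(T − (-2)·I) = 2, there are exactly 2 Jordan blocks for λ = -2.
Step 2 — from the minimal polynomial, the factor (x + 2)^3 tells us the largest block for λ = -2 has size 3.
Step 3 — with total size 4, 2 blocks, and largest block 3, the block sizes (in nonincreasing order) are [3, 1].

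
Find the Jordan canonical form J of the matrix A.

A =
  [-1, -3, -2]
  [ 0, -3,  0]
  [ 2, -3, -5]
J_2(-3) ⊕ J_1(-3)

The characteristic polynomial is
  det(x·I − A) = x^3 + 9*x^2 + 27*x + 27 = (x + 3)^3

Eigenvalues and multiplicities (the geometric multiplicity of λ is n − rank(A − λI), which equals the number of Jordan blocks for λ):
  λ = -3: algebraic multiplicity = 3, geometric multiplicity = 2

Determining the block sizes for each eigenvalue:
  λ = -3: 2 blocks summing to 3 forces exactly one block of size 2 and the rest size 1 → block sizes [2, 1]

Assembling the blocks gives a Jordan form
J =
  [-3,  1,  0]
  [ 0, -3,  0]
  [ 0,  0, -3]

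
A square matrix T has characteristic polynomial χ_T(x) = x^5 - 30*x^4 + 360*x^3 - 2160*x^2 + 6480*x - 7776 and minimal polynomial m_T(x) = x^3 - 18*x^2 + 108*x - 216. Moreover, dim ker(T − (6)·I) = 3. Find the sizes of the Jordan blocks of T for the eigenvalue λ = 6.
Block sizes for λ = 6: [3, 1, 1]

Step 1 — from the characteristic polynomial, algebraic multiplicity of λ = 6 is 5. From dim ker(T − (6)·I) = 3, there are exactly 3 Jordan blocks for λ = 6.
Step 2 — from the minimal polynomial, the factor (x − 6)^3 tells us the largest block for λ = 6 has size 3.
Step 3 — with total size 5, 3 blocks, and largest block 3, the block sizes (in nonincreasing order) are [3, 1, 1].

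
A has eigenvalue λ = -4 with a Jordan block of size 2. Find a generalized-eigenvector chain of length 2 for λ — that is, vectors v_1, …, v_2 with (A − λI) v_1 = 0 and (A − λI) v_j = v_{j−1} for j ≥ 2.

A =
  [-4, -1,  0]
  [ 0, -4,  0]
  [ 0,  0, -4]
A Jordan chain for λ = -4 of length 2:
v_1 = (-1, 0, 0)ᵀ
v_2 = (0, 1, 0)ᵀ

Let N = A − (-4)·I. We want v_2 with N^2 v_2 = 0 but N^1 v_2 ≠ 0; then v_{j-1} := N · v_j for j = 2, …, 2.

Pick v_2 = (0, 1, 0)ᵀ.
Then v_1 = N · v_2 = (-1, 0, 0)ᵀ.

Sanity check: (A − (-4)·I) v_1 = (0, 0, 0)ᵀ = 0. ✓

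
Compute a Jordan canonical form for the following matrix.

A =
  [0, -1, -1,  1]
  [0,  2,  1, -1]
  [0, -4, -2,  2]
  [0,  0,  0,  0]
J_3(0) ⊕ J_1(0)

The characteristic polynomial is
  det(x·I − A) = x^4

Eigenvalues and multiplicities (the geometric multiplicity of λ is n − rank(A − λI), which equals the number of Jordan blocks for λ):
  λ = 0: algebraic multiplicity = 4, geometric multiplicity = 2

Determining the block sizes for each eigenvalue:
  λ = 0: with am = 4 and gm = 2, the partition is not yet determined (e.g. several partitions of 4 into 2 parts exist). Let N = A − (0)·I. Computing rank(N^1) = 2, rank(N^2) = 1, rank(N^3) = 0; the number of blocks of size ≥ j is rank(N^{j−1}) − rank(N^j), giving [2, 1, 1]. So we have 1 block(s) of size 3, 1 block(s) of size 1 → block sizes [3, 1]

Assembling the blocks gives a Jordan form
J =
  [0, 1, 0, 0]
  [0, 0, 1, 0]
  [0, 0, 0, 0]
  [0, 0, 0, 0]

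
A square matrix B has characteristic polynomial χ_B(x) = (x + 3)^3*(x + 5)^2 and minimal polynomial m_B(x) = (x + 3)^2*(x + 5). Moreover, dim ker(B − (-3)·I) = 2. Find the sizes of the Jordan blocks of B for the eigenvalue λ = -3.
Block sizes for λ = -3: [2, 1]

Step 1 — from the characteristic polynomial, algebraic multiplicity of λ = -3 is 3. From dim ker(B − (-3)·I) = 2, there are exactly 2 Jordan blocks for λ = -3.
Step 2 — from the minimal polynomial, the factor (x + 3)^2 tells us the largest block for λ = -3 has size 2.
Step 3 — with total size 3, 2 blocks, and largest block 2, the block sizes (in nonincreasing order) are [2, 1].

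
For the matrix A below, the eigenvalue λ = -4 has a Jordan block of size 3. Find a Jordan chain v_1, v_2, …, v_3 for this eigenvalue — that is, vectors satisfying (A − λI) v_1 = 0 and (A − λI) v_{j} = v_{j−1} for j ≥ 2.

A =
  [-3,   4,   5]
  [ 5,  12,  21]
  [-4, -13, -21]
A Jordan chain for λ = -4 of length 3:
v_1 = (1, 1, -1)ᵀ
v_2 = (1, 5, -4)ᵀ
v_3 = (1, 0, 0)ᵀ

Let N = A − (-4)·I. We want v_3 with N^3 v_3 = 0 but N^2 v_3 ≠ 0; then v_{j-1} := N · v_j for j = 3, …, 2.

Pick v_3 = (1, 0, 0)ᵀ.
Then v_2 = N · v_3 = (1, 5, -4)ᵀ.
Then v_1 = N · v_2 = (1, 1, -1)ᵀ.

Sanity check: (A − (-4)·I) v_1 = (0, 0, 0)ᵀ = 0. ✓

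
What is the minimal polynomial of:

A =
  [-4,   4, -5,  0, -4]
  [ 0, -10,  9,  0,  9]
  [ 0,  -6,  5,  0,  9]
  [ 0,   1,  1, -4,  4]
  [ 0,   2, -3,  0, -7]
x^3 + 12*x^2 + 48*x + 64

The characteristic polynomial is χ_A(x) = (x + 4)^5, so the eigenvalues are known. The minimal polynomial is
  m_A(x) = Π_λ (x − λ)^{k_λ}
where k_λ is the size of the *largest* Jordan block for λ (equivalently, the smallest k with (A − λI)^k v = 0 for every generalised eigenvector v of λ).

  λ = -4: largest Jordan block has size 3, contributing (x + 4)^3

So m_A(x) = (x + 4)^3 = x^3 + 12*x^2 + 48*x + 64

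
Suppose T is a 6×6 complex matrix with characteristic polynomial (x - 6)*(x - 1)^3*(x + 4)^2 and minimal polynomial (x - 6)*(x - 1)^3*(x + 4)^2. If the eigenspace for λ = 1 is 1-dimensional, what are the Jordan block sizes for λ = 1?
Block sizes for λ = 1: [3]

Step 1 — from the characteristic polynomial, algebraic multiplicity of λ = 1 is 3. From dim ker(T − (1)·I) = 1, there are exactly 1 Jordan blocks for λ = 1.
Step 2 — from the minimal polynomial, the factor (x − 1)^3 tells us the largest block for λ = 1 has size 3.
Step 3 — with total size 3, 1 blocks, and largest block 3, the block sizes (in nonincreasing order) are [3].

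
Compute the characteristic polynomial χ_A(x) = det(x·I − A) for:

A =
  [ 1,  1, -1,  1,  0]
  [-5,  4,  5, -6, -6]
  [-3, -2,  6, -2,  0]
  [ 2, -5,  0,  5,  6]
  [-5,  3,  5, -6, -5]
x^5 - 11*x^4 + 43*x^3 - 73*x^2 + 56*x - 16

Expanding det(x·I − A) (e.g. by cofactor expansion or by noting that A is similar to its Jordan form J, which has the same characteristic polynomial as A) gives
  χ_A(x) = x^5 - 11*x^4 + 43*x^3 - 73*x^2 + 56*x - 16
which factors as (x - 4)^2*(x - 1)^3. The eigenvalues (with algebraic multiplicities) are λ = 1 with multiplicity 3, λ = 4 with multiplicity 2.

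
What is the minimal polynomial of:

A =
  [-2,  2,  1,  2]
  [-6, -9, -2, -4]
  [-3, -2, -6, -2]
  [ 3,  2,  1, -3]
x^2 + 10*x + 25

The characteristic polynomial is χ_A(x) = (x + 5)^4, so the eigenvalues are known. The minimal polynomial is
  m_A(x) = Π_λ (x − λ)^{k_λ}
where k_λ is the size of the *largest* Jordan block for λ (equivalently, the smallest k with (A − λI)^k v = 0 for every generalised eigenvector v of λ).

  λ = -5: largest Jordan block has size 2, contributing (x + 5)^2

So m_A(x) = (x + 5)^2 = x^2 + 10*x + 25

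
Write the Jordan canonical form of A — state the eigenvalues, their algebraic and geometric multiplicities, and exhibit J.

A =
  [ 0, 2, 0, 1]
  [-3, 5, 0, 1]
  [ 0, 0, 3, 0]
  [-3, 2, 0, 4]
J_2(3) ⊕ J_1(3) ⊕ J_1(3)

The characteristic polynomial is
  det(x·I − A) = x^4 - 12*x^3 + 54*x^2 - 108*x + 81 = (x - 3)^4

Eigenvalues and multiplicities (the geometric multiplicity of λ is n − rank(A − λI), which equals the number of Jordan blocks for λ):
  λ = 3: algebraic multiplicity = 4, geometric multiplicity = 3

Determining the block sizes for each eigenvalue:
  λ = 3: 3 blocks summing to 4 forces exactly one block of size 2 and the rest size 1 → block sizes [2, 1, 1]

Assembling the blocks gives a Jordan form
J =
  [3, 1, 0, 0]
  [0, 3, 0, 0]
  [0, 0, 3, 0]
  [0, 0, 0, 3]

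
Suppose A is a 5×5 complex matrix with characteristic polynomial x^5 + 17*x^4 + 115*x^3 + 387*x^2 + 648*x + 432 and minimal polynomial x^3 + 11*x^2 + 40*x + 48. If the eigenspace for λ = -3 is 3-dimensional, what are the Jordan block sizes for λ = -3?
Block sizes for λ = -3: [1, 1, 1]

Step 1 — from the characteristic polynomial, algebraic multiplicity of λ = -3 is 3. From dim ker(A − (-3)·I) = 3, there are exactly 3 Jordan blocks for λ = -3.
Step 2 — from the minimal polynomial, the factor (x + 3) tells us the largest block for λ = -3 has size 1.
Step 3 — with total size 3, 3 blocks, and largest block 1, the block sizes (in nonincreasing order) are [1, 1, 1].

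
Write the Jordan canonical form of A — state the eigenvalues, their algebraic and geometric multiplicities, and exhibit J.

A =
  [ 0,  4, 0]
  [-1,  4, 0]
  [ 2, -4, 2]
J_2(2) ⊕ J_1(2)

The characteristic polynomial is
  det(x·I − A) = x^3 - 6*x^2 + 12*x - 8 = (x - 2)^3

Eigenvalues and multiplicities (the geometric multiplicity of λ is n − rank(A − λI), which equals the number of Jordan blocks for λ):
  λ = 2: algebraic multiplicity = 3, geometric multiplicity = 2

Determining the block sizes for each eigenvalue:
  λ = 2: 2 blocks summing to 3 forces exactly one block of size 2 and the rest size 1 → block sizes [2, 1]

Assembling the blocks gives a Jordan form
J =
  [2, 1, 0]
  [0, 2, 0]
  [0, 0, 2]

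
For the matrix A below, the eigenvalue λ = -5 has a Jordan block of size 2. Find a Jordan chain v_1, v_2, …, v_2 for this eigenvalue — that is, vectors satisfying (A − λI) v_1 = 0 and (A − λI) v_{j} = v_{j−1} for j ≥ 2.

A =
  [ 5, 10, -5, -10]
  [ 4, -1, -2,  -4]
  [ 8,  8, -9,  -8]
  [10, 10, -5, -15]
A Jordan chain for λ = -5 of length 2:
v_1 = (10, 4, 8, 10)ᵀ
v_2 = (1, 0, 0, 0)ᵀ

Let N = A − (-5)·I. We want v_2 with N^2 v_2 = 0 but N^1 v_2 ≠ 0; then v_{j-1} := N · v_j for j = 2, …, 2.

Pick v_2 = (1, 0, 0, 0)ᵀ.
Then v_1 = N · v_2 = (10, 4, 8, 10)ᵀ.

Sanity check: (A − (-5)·I) v_1 = (0, 0, 0, 0)ᵀ = 0. ✓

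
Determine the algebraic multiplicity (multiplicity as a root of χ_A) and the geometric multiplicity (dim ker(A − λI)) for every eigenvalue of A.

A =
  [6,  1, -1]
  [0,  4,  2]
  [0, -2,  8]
λ = 6: alg = 3, geom = 2

Step 1 — factor the characteristic polynomial to read off the algebraic multiplicities:
  χ_A(x) = (x - 6)^3

Step 2 — compute geometric multiplicities via the rank-nullity identity g(λ) = n − rank(A − λI):
  rank(A − (6)·I) = 1, so dim ker(A − (6)·I) = n − 1 = 2

Summary:
  λ = 6: algebraic multiplicity = 3, geometric multiplicity = 2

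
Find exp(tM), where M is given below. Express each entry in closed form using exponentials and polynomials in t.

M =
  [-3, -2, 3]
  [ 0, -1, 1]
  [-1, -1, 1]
e^{tM} =
  [t^2*exp(-t)/2 - 2*t*exp(-t) + exp(-t), t^2*exp(-t)/2 - 2*t*exp(-t), -t^2*exp(-t) + 3*t*exp(-t)]
  [-t^2*exp(-t)/2, -t^2*exp(-t)/2 + exp(-t), t^2*exp(-t) + t*exp(-t)]
  [-t*exp(-t), -t*exp(-t), 2*t*exp(-t) + exp(-t)]

Strategy: write M = P · J · P⁻¹ where J is a Jordan canonical form, so e^{tM} = P · e^{tJ} · P⁻¹, and e^{tJ} can be computed block-by-block.

M has Jordan form
J =
  [-1,  1,  0]
  [ 0, -1,  1]
  [ 0,  0, -1]
(up to reordering of blocks).

Per-block formulas:
  For a 3×3 Jordan block J_3(-1): exp(t · J_3(-1)) = e^(-1t)·(I + t·N + (t^2/2)·N^2), where N is the 3×3 nilpotent shift.

After assembling e^{tJ} and conjugating by P, we get:

e^{tM} =
  [t^2*exp(-t)/2 - 2*t*exp(-t) + exp(-t), t^2*exp(-t)/2 - 2*t*exp(-t), -t^2*exp(-t) + 3*t*exp(-t)]
  [-t^2*exp(-t)/2, -t^2*exp(-t)/2 + exp(-t), t^2*exp(-t) + t*exp(-t)]
  [-t*exp(-t), -t*exp(-t), 2*t*exp(-t) + exp(-t)]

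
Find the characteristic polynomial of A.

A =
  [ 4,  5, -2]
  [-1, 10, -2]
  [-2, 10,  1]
x^3 - 15*x^2 + 75*x - 125

Expanding det(x·I − A) (e.g. by cofactor expansion or by noting that A is similar to its Jordan form J, which has the same characteristic polynomial as A) gives
  χ_A(x) = x^3 - 15*x^2 + 75*x - 125
which factors as (x - 5)^3. The eigenvalues (with algebraic multiplicities) are λ = 5 with multiplicity 3.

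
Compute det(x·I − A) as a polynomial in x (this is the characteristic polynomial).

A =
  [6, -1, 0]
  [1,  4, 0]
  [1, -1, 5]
x^3 - 15*x^2 + 75*x - 125

Expanding det(x·I − A) (e.g. by cofactor expansion or by noting that A is similar to its Jordan form J, which has the same characteristic polynomial as A) gives
  χ_A(x) = x^3 - 15*x^2 + 75*x - 125
which factors as (x - 5)^3. The eigenvalues (with algebraic multiplicities) are λ = 5 with multiplicity 3.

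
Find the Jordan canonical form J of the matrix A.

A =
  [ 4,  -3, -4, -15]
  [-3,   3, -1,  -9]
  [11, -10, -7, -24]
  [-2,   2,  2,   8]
J_3(2) ⊕ J_1(2)

The characteristic polynomial is
  det(x·I − A) = x^4 - 8*x^3 + 24*x^2 - 32*x + 16 = (x - 2)^4

Eigenvalues and multiplicities (the geometric multiplicity of λ is n − rank(A − λI), which equals the number of Jordan blocks for λ):
  λ = 2: algebraic multiplicity = 4, geometric multiplicity = 2

Determining the block sizes for each eigenvalue:
  λ = 2: with am = 4 and gm = 2, the partition is not yet determined (e.g. several partitions of 4 into 2 parts exist). Let N = A − (2)·I. Computing rank(N^1) = 2, rank(N^2) = 1, rank(N^3) = 0; the number of blocks of size ≥ j is rank(N^{j−1}) − rank(N^j), giving [2, 1, 1]. So we have 1 block(s) of size 3, 1 block(s) of size 1 → block sizes [3, 1]

Assembling the blocks gives a Jordan form
J =
  [2, 1, 0, 0]
  [0, 2, 1, 0]
  [0, 0, 2, 0]
  [0, 0, 0, 2]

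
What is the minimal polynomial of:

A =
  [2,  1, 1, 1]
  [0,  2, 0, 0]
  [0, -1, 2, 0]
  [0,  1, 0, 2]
x^2 - 4*x + 4

The characteristic polynomial is χ_A(x) = (x - 2)^4, so the eigenvalues are known. The minimal polynomial is
  m_A(x) = Π_λ (x − λ)^{k_λ}
where k_λ is the size of the *largest* Jordan block for λ (equivalently, the smallest k with (A − λI)^k v = 0 for every generalised eigenvector v of λ).

  λ = 2: largest Jordan block has size 2, contributing (x − 2)^2

So m_A(x) = (x - 2)^2 = x^2 - 4*x + 4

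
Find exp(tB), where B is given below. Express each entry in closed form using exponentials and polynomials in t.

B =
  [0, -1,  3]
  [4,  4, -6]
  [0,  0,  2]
e^{tB} =
  [-2*t*exp(2*t) + exp(2*t), -t*exp(2*t), 3*t*exp(2*t)]
  [4*t*exp(2*t), 2*t*exp(2*t) + exp(2*t), -6*t*exp(2*t)]
  [0, 0, exp(2*t)]

Strategy: write B = P · J · P⁻¹ where J is a Jordan canonical form, so e^{tB} = P · e^{tJ} · P⁻¹, and e^{tJ} can be computed block-by-block.

B has Jordan form
J =
  [2, 1, 0]
  [0, 2, 0]
  [0, 0, 2]
(up to reordering of blocks).

Per-block formulas:
  For a 1×1 block at λ = 2: exp(t · [2]) = [e^(2t)].
  For a 2×2 Jordan block J_2(2): exp(t · J_2(2)) = e^(2t)·(I + t·N), where N is the 2×2 nilpotent shift.

After assembling e^{tJ} and conjugating by P, we get:

e^{tB} =
  [-2*t*exp(2*t) + exp(2*t), -t*exp(2*t), 3*t*exp(2*t)]
  [4*t*exp(2*t), 2*t*exp(2*t) + exp(2*t), -6*t*exp(2*t)]
  [0, 0, exp(2*t)]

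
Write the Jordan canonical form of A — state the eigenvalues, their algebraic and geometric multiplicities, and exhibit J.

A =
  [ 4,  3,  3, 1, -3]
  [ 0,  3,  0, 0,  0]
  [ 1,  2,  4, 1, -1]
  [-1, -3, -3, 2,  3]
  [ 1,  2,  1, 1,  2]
J_2(3) ⊕ J_2(3) ⊕ J_1(3)

The characteristic polynomial is
  det(x·I − A) = x^5 - 15*x^4 + 90*x^3 - 270*x^2 + 405*x - 243 = (x - 3)^5

Eigenvalues and multiplicities (the geometric multiplicity of λ is n − rank(A − λI), which equals the number of Jordan blocks for λ):
  λ = 3: algebraic multiplicity = 5, geometric multiplicity = 3

Determining the block sizes for each eigenvalue:
  λ = 3: with am = 5 and gm = 3, the partition is not yet determined (e.g. several partitions of 5 into 3 parts exist). Let N = A − (3)·I. Computing rank(N^1) = 2, rank(N^2) = 0; the number of blocks of size ≥ j is rank(N^{j−1}) − rank(N^j), giving [3, 2]. So we have 2 block(s) of size 2, 1 block(s) of size 1 → block sizes [2, 2, 1]

Assembling the blocks gives a Jordan form
J =
  [3, 1, 0, 0, 0]
  [0, 3, 0, 0, 0]
  [0, 0, 3, 1, 0]
  [0, 0, 0, 3, 0]
  [0, 0, 0, 0, 3]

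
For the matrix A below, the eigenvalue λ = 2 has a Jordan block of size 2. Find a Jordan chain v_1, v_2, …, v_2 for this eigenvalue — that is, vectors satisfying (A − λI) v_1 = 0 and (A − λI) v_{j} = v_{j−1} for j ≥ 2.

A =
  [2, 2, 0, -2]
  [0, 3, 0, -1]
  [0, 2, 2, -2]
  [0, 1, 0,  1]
A Jordan chain for λ = 2 of length 2:
v_1 = (2, 1, 2, 1)ᵀ
v_2 = (0, 1, 0, 0)ᵀ

Let N = A − (2)·I. We want v_2 with N^2 v_2 = 0 but N^1 v_2 ≠ 0; then v_{j-1} := N · v_j for j = 2, …, 2.

Pick v_2 = (0, 1, 0, 0)ᵀ.
Then v_1 = N · v_2 = (2, 1, 2, 1)ᵀ.

Sanity check: (A − (2)·I) v_1 = (0, 0, 0, 0)ᵀ = 0. ✓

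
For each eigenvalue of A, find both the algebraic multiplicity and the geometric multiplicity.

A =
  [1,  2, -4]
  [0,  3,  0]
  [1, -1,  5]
λ = 3: alg = 3, geom = 2

Step 1 — factor the characteristic polynomial to read off the algebraic multiplicities:
  χ_A(x) = (x - 3)^3

Step 2 — compute geometric multiplicities via the rank-nullity identity g(λ) = n − rank(A − λI):
  rank(A − (3)·I) = 1, so dim ker(A − (3)·I) = n − 1 = 2

Summary:
  λ = 3: algebraic multiplicity = 3, geometric multiplicity = 2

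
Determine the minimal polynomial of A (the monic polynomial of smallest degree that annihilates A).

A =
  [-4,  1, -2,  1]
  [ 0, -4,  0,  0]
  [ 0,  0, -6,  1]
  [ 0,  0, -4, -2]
x^2 + 8*x + 16

The characteristic polynomial is χ_A(x) = (x + 4)^4, so the eigenvalues are known. The minimal polynomial is
  m_A(x) = Π_λ (x − λ)^{k_λ}
where k_λ is the size of the *largest* Jordan block for λ (equivalently, the smallest k with (A − λI)^k v = 0 for every generalised eigenvector v of λ).

  λ = -4: largest Jordan block has size 2, contributing (x + 4)^2

So m_A(x) = (x + 4)^2 = x^2 + 8*x + 16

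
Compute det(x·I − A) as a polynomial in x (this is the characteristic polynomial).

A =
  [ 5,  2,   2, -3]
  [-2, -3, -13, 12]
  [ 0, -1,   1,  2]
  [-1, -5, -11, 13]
x^4 - 16*x^3 + 96*x^2 - 256*x + 256

Expanding det(x·I − A) (e.g. by cofactor expansion or by noting that A is similar to its Jordan form J, which has the same characteristic polynomial as A) gives
  χ_A(x) = x^4 - 16*x^3 + 96*x^2 - 256*x + 256
which factors as (x - 4)^4. The eigenvalues (with algebraic multiplicities) are λ = 4 with multiplicity 4.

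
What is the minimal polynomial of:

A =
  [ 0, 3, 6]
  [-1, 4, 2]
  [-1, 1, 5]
x^2 - 6*x + 9

The characteristic polynomial is χ_A(x) = (x - 3)^3, so the eigenvalues are known. The minimal polynomial is
  m_A(x) = Π_λ (x − λ)^{k_λ}
where k_λ is the size of the *largest* Jordan block for λ (equivalently, the smallest k with (A − λI)^k v = 0 for every generalised eigenvector v of λ).

  λ = 3: largest Jordan block has size 2, contributing (x − 3)^2

So m_A(x) = (x - 3)^2 = x^2 - 6*x + 9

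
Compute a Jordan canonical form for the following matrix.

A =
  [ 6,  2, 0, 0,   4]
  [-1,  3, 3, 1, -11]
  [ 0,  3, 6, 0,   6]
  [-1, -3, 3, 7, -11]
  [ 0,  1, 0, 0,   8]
J_3(6) ⊕ J_1(6) ⊕ J_1(6)

The characteristic polynomial is
  det(x·I − A) = x^5 - 30*x^4 + 360*x^3 - 2160*x^2 + 6480*x - 7776 = (x - 6)^5

Eigenvalues and multiplicities (the geometric multiplicity of λ is n − rank(A − λI), which equals the number of Jordan blocks for λ):
  λ = 6: algebraic multiplicity = 5, geometric multiplicity = 3

Determining the block sizes for each eigenvalue:
  λ = 6: with am = 5 and gm = 3, the partition is not yet determined (e.g. several partitions of 5 into 3 parts exist). Let N = A − (6)·I. Computing rank(N^1) = 2, rank(N^2) = 1, rank(N^3) = 0; the number of blocks of size ≥ j is rank(N^{j−1}) − rank(N^j), giving [3, 1, 1]. So we have 1 block(s) of size 3, 2 block(s) of size 1 → block sizes [3, 1, 1]

Assembling the blocks gives a Jordan form
J =
  [6, 1, 0, 0, 0]
  [0, 6, 1, 0, 0]
  [0, 0, 6, 0, 0]
  [0, 0, 0, 6, 0]
  [0, 0, 0, 0, 6]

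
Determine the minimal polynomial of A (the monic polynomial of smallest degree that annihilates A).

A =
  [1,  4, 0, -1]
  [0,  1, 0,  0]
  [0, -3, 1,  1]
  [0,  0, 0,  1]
x^2 - 2*x + 1

The characteristic polynomial is χ_A(x) = (x - 1)^4, so the eigenvalues are known. The minimal polynomial is
  m_A(x) = Π_λ (x − λ)^{k_λ}
where k_λ is the size of the *largest* Jordan block for λ (equivalently, the smallest k with (A − λI)^k v = 0 for every generalised eigenvector v of λ).

  λ = 1: largest Jordan block has size 2, contributing (x − 1)^2

So m_A(x) = (x - 1)^2 = x^2 - 2*x + 1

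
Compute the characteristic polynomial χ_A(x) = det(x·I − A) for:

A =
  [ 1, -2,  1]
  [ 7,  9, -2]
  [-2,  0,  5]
x^3 - 15*x^2 + 75*x - 125

Expanding det(x·I − A) (e.g. by cofactor expansion or by noting that A is similar to its Jordan form J, which has the same characteristic polynomial as A) gives
  χ_A(x) = x^3 - 15*x^2 + 75*x - 125
which factors as (x - 5)^3. The eigenvalues (with algebraic multiplicities) are λ = 5 with multiplicity 3.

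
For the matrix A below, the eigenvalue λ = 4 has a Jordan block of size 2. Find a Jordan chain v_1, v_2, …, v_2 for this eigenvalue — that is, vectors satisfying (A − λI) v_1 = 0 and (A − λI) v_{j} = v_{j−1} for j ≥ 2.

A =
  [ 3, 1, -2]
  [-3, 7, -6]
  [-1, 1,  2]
A Jordan chain for λ = 4 of length 2:
v_1 = (-1, -3, -1)ᵀ
v_2 = (1, 0, 0)ᵀ

Let N = A − (4)·I. We want v_2 with N^2 v_2 = 0 but N^1 v_2 ≠ 0; then v_{j-1} := N · v_j for j = 2, …, 2.

Pick v_2 = (1, 0, 0)ᵀ.
Then v_1 = N · v_2 = (-1, -3, -1)ᵀ.

Sanity check: (A − (4)·I) v_1 = (0, 0, 0)ᵀ = 0. ✓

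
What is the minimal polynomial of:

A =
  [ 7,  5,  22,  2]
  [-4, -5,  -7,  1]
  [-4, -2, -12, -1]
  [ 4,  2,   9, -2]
x^3 + 9*x^2 + 27*x + 27

The characteristic polynomial is χ_A(x) = (x + 3)^4, so the eigenvalues are known. The minimal polynomial is
  m_A(x) = Π_λ (x − λ)^{k_λ}
where k_λ is the size of the *largest* Jordan block for λ (equivalently, the smallest k with (A − λI)^k v = 0 for every generalised eigenvector v of λ).

  λ = -3: largest Jordan block has size 3, contributing (x + 3)^3

So m_A(x) = (x + 3)^3 = x^3 + 9*x^2 + 27*x + 27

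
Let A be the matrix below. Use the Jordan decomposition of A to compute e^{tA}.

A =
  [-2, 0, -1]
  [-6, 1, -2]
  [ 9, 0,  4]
e^{tA} =
  [-3*t*exp(t) + exp(t), 0, -t*exp(t)]
  [-6*t*exp(t), exp(t), -2*t*exp(t)]
  [9*t*exp(t), 0, 3*t*exp(t) + exp(t)]

Strategy: write A = P · J · P⁻¹ where J is a Jordan canonical form, so e^{tA} = P · e^{tJ} · P⁻¹, and e^{tJ} can be computed block-by-block.

A has Jordan form
J =
  [1, 1, 0]
  [0, 1, 0]
  [0, 0, 1]
(up to reordering of blocks).

Per-block formulas:
  For a 1×1 block at λ = 1: exp(t · [1]) = [e^(1t)].
  For a 2×2 Jordan block J_2(1): exp(t · J_2(1)) = e^(1t)·(I + t·N), where N is the 2×2 nilpotent shift.

After assembling e^{tJ} and conjugating by P, we get:

e^{tA} =
  [-3*t*exp(t) + exp(t), 0, -t*exp(t)]
  [-6*t*exp(t), exp(t), -2*t*exp(t)]
  [9*t*exp(t), 0, 3*t*exp(t) + exp(t)]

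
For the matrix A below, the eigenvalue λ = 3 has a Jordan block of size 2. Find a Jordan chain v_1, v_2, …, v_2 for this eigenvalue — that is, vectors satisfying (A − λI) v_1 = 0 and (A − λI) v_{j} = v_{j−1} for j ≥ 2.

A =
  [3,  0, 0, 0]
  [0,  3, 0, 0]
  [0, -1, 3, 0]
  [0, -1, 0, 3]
A Jordan chain for λ = 3 of length 2:
v_1 = (0, 0, -1, -1)ᵀ
v_2 = (0, 1, 0, 0)ᵀ

Let N = A − (3)·I. We want v_2 with N^2 v_2 = 0 but N^1 v_2 ≠ 0; then v_{j-1} := N · v_j for j = 2, …, 2.

Pick v_2 = (0, 1, 0, 0)ᵀ.
Then v_1 = N · v_2 = (0, 0, -1, -1)ᵀ.

Sanity check: (A − (3)·I) v_1 = (0, 0, 0, 0)ᵀ = 0. ✓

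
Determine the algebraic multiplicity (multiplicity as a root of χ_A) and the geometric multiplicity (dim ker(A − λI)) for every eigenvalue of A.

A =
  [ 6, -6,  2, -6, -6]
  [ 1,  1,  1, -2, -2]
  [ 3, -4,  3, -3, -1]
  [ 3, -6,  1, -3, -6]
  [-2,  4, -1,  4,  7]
λ = 2: alg = 1, geom = 1; λ = 3: alg = 4, geom = 2

Step 1 — factor the characteristic polynomial to read off the algebraic multiplicities:
  χ_A(x) = (x - 3)^4*(x - 2)

Step 2 — compute geometric multiplicities via the rank-nullity identity g(λ) = n − rank(A − λI):
  rank(A − (2)·I) = 4, so dim ker(A − (2)·I) = n − 4 = 1
  rank(A − (3)·I) = 3, so dim ker(A − (3)·I) = n − 3 = 2

Summary:
  λ = 2: algebraic multiplicity = 1, geometric multiplicity = 1
  λ = 3: algebraic multiplicity = 4, geometric multiplicity = 2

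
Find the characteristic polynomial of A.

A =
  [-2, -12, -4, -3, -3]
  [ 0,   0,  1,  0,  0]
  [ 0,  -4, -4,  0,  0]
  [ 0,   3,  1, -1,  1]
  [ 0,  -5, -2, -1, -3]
x^5 + 10*x^4 + 40*x^3 + 80*x^2 + 80*x + 32

Expanding det(x·I − A) (e.g. by cofactor expansion or by noting that A is similar to its Jordan form J, which has the same characteristic polynomial as A) gives
  χ_A(x) = x^5 + 10*x^4 + 40*x^3 + 80*x^2 + 80*x + 32
which factors as (x + 2)^5. The eigenvalues (with algebraic multiplicities) are λ = -2 with multiplicity 5.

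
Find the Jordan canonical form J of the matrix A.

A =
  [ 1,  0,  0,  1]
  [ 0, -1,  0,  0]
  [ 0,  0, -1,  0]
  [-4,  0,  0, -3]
J_2(-1) ⊕ J_1(-1) ⊕ J_1(-1)

The characteristic polynomial is
  det(x·I − A) = x^4 + 4*x^3 + 6*x^2 + 4*x + 1 = (x + 1)^4

Eigenvalues and multiplicities (the geometric multiplicity of λ is n − rank(A − λI), which equals the number of Jordan blocks for λ):
  λ = -1: algebraic multiplicity = 4, geometric multiplicity = 3

Determining the block sizes for each eigenvalue:
  λ = -1: 3 blocks summing to 4 forces exactly one block of size 2 and the rest size 1 → block sizes [2, 1, 1]

Assembling the blocks gives a Jordan form
J =
  [-1,  1,  0,  0]
  [ 0, -1,  0,  0]
  [ 0,  0, -1,  0]
  [ 0,  0,  0, -1]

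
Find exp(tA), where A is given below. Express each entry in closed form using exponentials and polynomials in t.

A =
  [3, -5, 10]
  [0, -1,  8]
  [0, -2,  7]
e^{tA} =
  [exp(3*t), -5*t*exp(3*t), 10*t*exp(3*t)]
  [0, -4*t*exp(3*t) + exp(3*t), 8*t*exp(3*t)]
  [0, -2*t*exp(3*t), 4*t*exp(3*t) + exp(3*t)]

Strategy: write A = P · J · P⁻¹ where J is a Jordan canonical form, so e^{tA} = P · e^{tJ} · P⁻¹, and e^{tJ} can be computed block-by-block.

A has Jordan form
J =
  [3, 1, 0]
  [0, 3, 0]
  [0, 0, 3]
(up to reordering of blocks).

Per-block formulas:
  For a 2×2 Jordan block J_2(3): exp(t · J_2(3)) = e^(3t)·(I + t·N), where N is the 2×2 nilpotent shift.
  For a 1×1 block at λ = 3: exp(t · [3]) = [e^(3t)].

After assembling e^{tJ} and conjugating by P, we get:

e^{tA} =
  [exp(3*t), -5*t*exp(3*t), 10*t*exp(3*t)]
  [0, -4*t*exp(3*t) + exp(3*t), 8*t*exp(3*t)]
  [0, -2*t*exp(3*t), 4*t*exp(3*t) + exp(3*t)]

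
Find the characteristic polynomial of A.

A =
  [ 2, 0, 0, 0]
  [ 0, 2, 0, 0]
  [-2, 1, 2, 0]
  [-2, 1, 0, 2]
x^4 - 8*x^3 + 24*x^2 - 32*x + 16

Expanding det(x·I − A) (e.g. by cofactor expansion or by noting that A is similar to its Jordan form J, which has the same characteristic polynomial as A) gives
  χ_A(x) = x^4 - 8*x^3 + 24*x^2 - 32*x + 16
which factors as (x - 2)^4. The eigenvalues (with algebraic multiplicities) are λ = 2 with multiplicity 4.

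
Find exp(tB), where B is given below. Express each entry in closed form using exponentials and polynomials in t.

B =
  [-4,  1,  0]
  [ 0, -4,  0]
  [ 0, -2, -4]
e^{tB} =
  [exp(-4*t), t*exp(-4*t), 0]
  [0, exp(-4*t), 0]
  [0, -2*t*exp(-4*t), exp(-4*t)]

Strategy: write B = P · J · P⁻¹ where J is a Jordan canonical form, so e^{tB} = P · e^{tJ} · P⁻¹, and e^{tJ} can be computed block-by-block.

B has Jordan form
J =
  [-4,  1,  0]
  [ 0, -4,  0]
  [ 0,  0, -4]
(up to reordering of blocks).

Per-block formulas:
  For a 2×2 Jordan block J_2(-4): exp(t · J_2(-4)) = e^(-4t)·(I + t·N), where N is the 2×2 nilpotent shift.
  For a 1×1 block at λ = -4: exp(t · [-4]) = [e^(-4t)].

After assembling e^{tJ} and conjugating by P, we get:

e^{tB} =
  [exp(-4*t), t*exp(-4*t), 0]
  [0, exp(-4*t), 0]
  [0, -2*t*exp(-4*t), exp(-4*t)]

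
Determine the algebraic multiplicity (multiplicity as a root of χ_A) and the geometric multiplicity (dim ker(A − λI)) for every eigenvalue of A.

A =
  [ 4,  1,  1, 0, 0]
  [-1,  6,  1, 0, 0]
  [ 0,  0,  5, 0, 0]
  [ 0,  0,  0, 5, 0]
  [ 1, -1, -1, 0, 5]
λ = 5: alg = 5, geom = 4

Step 1 — factor the characteristic polynomial to read off the algebraic multiplicities:
  χ_A(x) = (x - 5)^5

Step 2 — compute geometric multiplicities via the rank-nullity identity g(λ) = n − rank(A − λI):
  rank(A − (5)·I) = 1, so dim ker(A − (5)·I) = n − 1 = 4

Summary:
  λ = 5: algebraic multiplicity = 5, geometric multiplicity = 4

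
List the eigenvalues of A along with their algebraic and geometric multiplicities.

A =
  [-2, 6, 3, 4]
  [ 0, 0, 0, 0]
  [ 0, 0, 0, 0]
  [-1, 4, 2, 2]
λ = 0: alg = 4, geom = 2

Step 1 — factor the characteristic polynomial to read off the algebraic multiplicities:
  χ_A(x) = x^4

Step 2 — compute geometric multiplicities via the rank-nullity identity g(λ) = n − rank(A − λI):
  rank(A − (0)·I) = 2, so dim ker(A − (0)·I) = n − 2 = 2

Summary:
  λ = 0: algebraic multiplicity = 4, geometric multiplicity = 2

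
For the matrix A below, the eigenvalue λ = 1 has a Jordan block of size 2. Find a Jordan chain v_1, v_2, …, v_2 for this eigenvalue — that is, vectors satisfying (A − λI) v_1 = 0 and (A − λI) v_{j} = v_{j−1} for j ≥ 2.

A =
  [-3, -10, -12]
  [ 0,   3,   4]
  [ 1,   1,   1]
A Jordan chain for λ = 1 of length 2:
v_1 = (2, -2, 1)ᵀ
v_2 = (2, -1, 0)ᵀ

Let N = A − (1)·I. We want v_2 with N^2 v_2 = 0 but N^1 v_2 ≠ 0; then v_{j-1} := N · v_j for j = 2, …, 2.

Pick v_2 = (2, -1, 0)ᵀ.
Then v_1 = N · v_2 = (2, -2, 1)ᵀ.

Sanity check: (A − (1)·I) v_1 = (0, 0, 0)ᵀ = 0. ✓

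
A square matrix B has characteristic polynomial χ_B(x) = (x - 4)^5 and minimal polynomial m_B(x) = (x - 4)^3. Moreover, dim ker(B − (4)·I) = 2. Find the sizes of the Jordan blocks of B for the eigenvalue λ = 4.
Block sizes for λ = 4: [3, 2]

Step 1 — from the characteristic polynomial, algebraic multiplicity of λ = 4 is 5. From dim ker(B − (4)·I) = 2, there are exactly 2 Jordan blocks for λ = 4.
Step 2 — from the minimal polynomial, the factor (x − 4)^3 tells us the largest block for λ = 4 has size 3.
Step 3 — with total size 5, 2 blocks, and largest block 3, the block sizes (in nonincreasing order) are [3, 2].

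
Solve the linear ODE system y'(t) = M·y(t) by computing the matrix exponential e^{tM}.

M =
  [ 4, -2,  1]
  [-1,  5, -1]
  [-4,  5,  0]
e^{tM} =
  [-t^2*exp(3*t)/2 + t*exp(3*t) + exp(3*t), -t^2*exp(3*t)/2 - 2*t*exp(3*t), t*exp(3*t)]
  [t^2*exp(3*t)/2 - t*exp(3*t), t^2*exp(3*t)/2 + 2*t*exp(3*t) + exp(3*t), -t*exp(3*t)]
  [3*t^2*exp(3*t)/2 - 4*t*exp(3*t), 3*t^2*exp(3*t)/2 + 5*t*exp(3*t), -3*t*exp(3*t) + exp(3*t)]

Strategy: write M = P · J · P⁻¹ where J is a Jordan canonical form, so e^{tM} = P · e^{tJ} · P⁻¹, and e^{tJ} can be computed block-by-block.

M has Jordan form
J =
  [3, 1, 0]
  [0, 3, 1]
  [0, 0, 3]
(up to reordering of blocks).

Per-block formulas:
  For a 3×3 Jordan block J_3(3): exp(t · J_3(3)) = e^(3t)·(I + t·N + (t^2/2)·N^2), where N is the 3×3 nilpotent shift.

After assembling e^{tJ} and conjugating by P, we get:

e^{tM} =
  [-t^2*exp(3*t)/2 + t*exp(3*t) + exp(3*t), -t^2*exp(3*t)/2 - 2*t*exp(3*t), t*exp(3*t)]
  [t^2*exp(3*t)/2 - t*exp(3*t), t^2*exp(3*t)/2 + 2*t*exp(3*t) + exp(3*t), -t*exp(3*t)]
  [3*t^2*exp(3*t)/2 - 4*t*exp(3*t), 3*t^2*exp(3*t)/2 + 5*t*exp(3*t), -3*t*exp(3*t) + exp(3*t)]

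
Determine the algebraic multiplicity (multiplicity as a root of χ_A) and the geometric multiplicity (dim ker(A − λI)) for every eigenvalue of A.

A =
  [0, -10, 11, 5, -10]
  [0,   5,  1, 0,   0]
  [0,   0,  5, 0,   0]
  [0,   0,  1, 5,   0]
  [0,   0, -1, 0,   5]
λ = 0: alg = 1, geom = 1; λ = 5: alg = 4, geom = 3

Step 1 — factor the characteristic polynomial to read off the algebraic multiplicities:
  χ_A(x) = x*(x - 5)^4

Step 2 — compute geometric multiplicities via the rank-nullity identity g(λ) = n − rank(A − λI):
  rank(A − (0)·I) = 4, so dim ker(A − (0)·I) = n − 4 = 1
  rank(A − (5)·I) = 2, so dim ker(A − (5)·I) = n − 2 = 3

Summary:
  λ = 0: algebraic multiplicity = 1, geometric multiplicity = 1
  λ = 5: algebraic multiplicity = 4, geometric multiplicity = 3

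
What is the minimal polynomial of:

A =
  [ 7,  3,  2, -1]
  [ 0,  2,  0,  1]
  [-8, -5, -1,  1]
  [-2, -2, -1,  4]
x^3 - 9*x^2 + 27*x - 27

The characteristic polynomial is χ_A(x) = (x - 3)^4, so the eigenvalues are known. The minimal polynomial is
  m_A(x) = Π_λ (x − λ)^{k_λ}
where k_λ is the size of the *largest* Jordan block for λ (equivalently, the smallest k with (A − λI)^k v = 0 for every generalised eigenvector v of λ).

  λ = 3: largest Jordan block has size 3, contributing (x − 3)^3

So m_A(x) = (x - 3)^3 = x^3 - 9*x^2 + 27*x - 27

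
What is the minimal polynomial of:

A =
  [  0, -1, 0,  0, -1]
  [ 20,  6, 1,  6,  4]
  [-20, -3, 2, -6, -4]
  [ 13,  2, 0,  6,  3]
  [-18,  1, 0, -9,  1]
x^3 - 9*x^2 + 27*x - 27

The characteristic polynomial is χ_A(x) = (x - 3)^5, so the eigenvalues are known. The minimal polynomial is
  m_A(x) = Π_λ (x − λ)^{k_λ}
where k_λ is the size of the *largest* Jordan block for λ (equivalently, the smallest k with (A − λI)^k v = 0 for every generalised eigenvector v of λ).

  λ = 3: largest Jordan block has size 3, contributing (x − 3)^3

So m_A(x) = (x - 3)^3 = x^3 - 9*x^2 + 27*x - 27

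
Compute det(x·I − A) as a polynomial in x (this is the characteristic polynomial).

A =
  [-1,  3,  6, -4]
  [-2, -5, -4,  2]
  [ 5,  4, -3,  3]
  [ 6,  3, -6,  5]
x^4 + 4*x^3 + 6*x^2 + 4*x + 1

Expanding det(x·I − A) (e.g. by cofactor expansion or by noting that A is similar to its Jordan form J, which has the same characteristic polynomial as A) gives
  χ_A(x) = x^4 + 4*x^3 + 6*x^2 + 4*x + 1
which factors as (x + 1)^4. The eigenvalues (with algebraic multiplicities) are λ = -1 with multiplicity 4.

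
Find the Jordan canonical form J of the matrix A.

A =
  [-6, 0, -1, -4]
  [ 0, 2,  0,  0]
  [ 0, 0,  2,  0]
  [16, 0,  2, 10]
J_2(2) ⊕ J_1(2) ⊕ J_1(2)

The characteristic polynomial is
  det(x·I − A) = x^4 - 8*x^3 + 24*x^2 - 32*x + 16 = (x - 2)^4

Eigenvalues and multiplicities (the geometric multiplicity of λ is n − rank(A − λI), which equals the number of Jordan blocks for λ):
  λ = 2: algebraic multiplicity = 4, geometric multiplicity = 3

Determining the block sizes for each eigenvalue:
  λ = 2: 3 blocks summing to 4 forces exactly one block of size 2 and the rest size 1 → block sizes [2, 1, 1]

Assembling the blocks gives a Jordan form
J =
  [2, 1, 0, 0]
  [0, 2, 0, 0]
  [0, 0, 2, 0]
  [0, 0, 0, 2]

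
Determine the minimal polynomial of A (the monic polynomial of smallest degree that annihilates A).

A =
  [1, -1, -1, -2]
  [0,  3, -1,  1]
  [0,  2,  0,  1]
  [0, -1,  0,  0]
x^3 - 3*x^2 + 3*x - 1

The characteristic polynomial is χ_A(x) = (x - 1)^4, so the eigenvalues are known. The minimal polynomial is
  m_A(x) = Π_λ (x − λ)^{k_λ}
where k_λ is the size of the *largest* Jordan block for λ (equivalently, the smallest k with (A − λI)^k v = 0 for every generalised eigenvector v of λ).

  λ = 1: largest Jordan block has size 3, contributing (x − 1)^3

So m_A(x) = (x - 1)^3 = x^3 - 3*x^2 + 3*x - 1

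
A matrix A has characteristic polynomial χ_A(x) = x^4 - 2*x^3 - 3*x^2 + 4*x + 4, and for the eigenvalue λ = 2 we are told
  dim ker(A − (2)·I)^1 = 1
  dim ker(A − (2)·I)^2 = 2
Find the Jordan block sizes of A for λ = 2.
Block sizes for λ = 2: [2]

From the dimensions of kernels of powers, the number of Jordan blocks of size at least j is d_j − d_{j−1} where d_j = dim ker(N^j) (with d_0 = 0). Computing the differences gives [1, 1].
The number of blocks of size exactly k is (#blocks of size ≥ k) − (#blocks of size ≥ k + 1), so the partition is: 1 block(s) of size 2.
In nonincreasing order the block sizes are [2].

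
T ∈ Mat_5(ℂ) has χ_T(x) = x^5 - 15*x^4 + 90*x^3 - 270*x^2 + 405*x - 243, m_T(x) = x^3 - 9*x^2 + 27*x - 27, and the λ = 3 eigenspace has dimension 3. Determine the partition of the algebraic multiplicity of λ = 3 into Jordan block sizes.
Block sizes for λ = 3: [3, 1, 1]

Step 1 — from the characteristic polynomial, algebraic multiplicity of λ = 3 is 5. From dim ker(T − (3)·I) = 3, there are exactly 3 Jordan blocks for λ = 3.
Step 2 — from the minimal polynomial, the factor (x − 3)^3 tells us the largest block for λ = 3 has size 3.
Step 3 — with total size 5, 3 blocks, and largest block 3, the block sizes (in nonincreasing order) are [3, 1, 1].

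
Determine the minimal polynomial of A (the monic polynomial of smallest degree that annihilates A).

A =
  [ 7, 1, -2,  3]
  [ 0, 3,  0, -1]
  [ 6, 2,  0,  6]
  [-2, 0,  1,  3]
x^4 - 13*x^3 + 63*x^2 - 135*x + 108

The characteristic polynomial is χ_A(x) = (x - 4)*(x - 3)^3, so the eigenvalues are known. The minimal polynomial is
  m_A(x) = Π_λ (x − λ)^{k_λ}
where k_λ is the size of the *largest* Jordan block for λ (equivalently, the smallest k with (A − λI)^k v = 0 for every generalised eigenvector v of λ).

  λ = 3: largest Jordan block has size 3, contributing (x − 3)^3
  λ = 4: largest Jordan block has size 1, contributing (x − 4)

So m_A(x) = (x - 4)*(x - 3)^3 = x^4 - 13*x^3 + 63*x^2 - 135*x + 108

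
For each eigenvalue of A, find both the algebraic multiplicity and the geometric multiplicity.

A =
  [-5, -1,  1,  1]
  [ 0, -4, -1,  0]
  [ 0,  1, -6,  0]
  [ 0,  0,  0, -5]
λ = -5: alg = 4, geom = 2

Step 1 — factor the characteristic polynomial to read off the algebraic multiplicities:
  χ_A(x) = (x + 5)^4

Step 2 — compute geometric multiplicities via the rank-nullity identity g(λ) = n − rank(A − λI):
  rank(A − (-5)·I) = 2, so dim ker(A − (-5)·I) = n − 2 = 2

Summary:
  λ = -5: algebraic multiplicity = 4, geometric multiplicity = 2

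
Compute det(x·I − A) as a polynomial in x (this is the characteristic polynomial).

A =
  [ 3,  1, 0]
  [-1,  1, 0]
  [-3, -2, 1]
x^3 - 5*x^2 + 8*x - 4

Expanding det(x·I − A) (e.g. by cofactor expansion or by noting that A is similar to its Jordan form J, which has the same characteristic polynomial as A) gives
  χ_A(x) = x^3 - 5*x^2 + 8*x - 4
which factors as (x - 2)^2*(x - 1). The eigenvalues (with algebraic multiplicities) are λ = 1 with multiplicity 1, λ = 2 with multiplicity 2.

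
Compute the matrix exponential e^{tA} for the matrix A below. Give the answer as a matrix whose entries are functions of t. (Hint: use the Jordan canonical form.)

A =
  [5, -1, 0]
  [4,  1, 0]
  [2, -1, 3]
e^{tA} =
  [2*t*exp(3*t) + exp(3*t), -t*exp(3*t), 0]
  [4*t*exp(3*t), -2*t*exp(3*t) + exp(3*t), 0]
  [2*t*exp(3*t), -t*exp(3*t), exp(3*t)]

Strategy: write A = P · J · P⁻¹ where J is a Jordan canonical form, so e^{tA} = P · e^{tJ} · P⁻¹, and e^{tJ} can be computed block-by-block.

A has Jordan form
J =
  [3, 1, 0]
  [0, 3, 0]
  [0, 0, 3]
(up to reordering of blocks).

Per-block formulas:
  For a 1×1 block at λ = 3: exp(t · [3]) = [e^(3t)].
  For a 2×2 Jordan block J_2(3): exp(t · J_2(3)) = e^(3t)·(I + t·N), where N is the 2×2 nilpotent shift.

After assembling e^{tJ} and conjugating by P, we get:

e^{tA} =
  [2*t*exp(3*t) + exp(3*t), -t*exp(3*t), 0]
  [4*t*exp(3*t), -2*t*exp(3*t) + exp(3*t), 0]
  [2*t*exp(3*t), -t*exp(3*t), exp(3*t)]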